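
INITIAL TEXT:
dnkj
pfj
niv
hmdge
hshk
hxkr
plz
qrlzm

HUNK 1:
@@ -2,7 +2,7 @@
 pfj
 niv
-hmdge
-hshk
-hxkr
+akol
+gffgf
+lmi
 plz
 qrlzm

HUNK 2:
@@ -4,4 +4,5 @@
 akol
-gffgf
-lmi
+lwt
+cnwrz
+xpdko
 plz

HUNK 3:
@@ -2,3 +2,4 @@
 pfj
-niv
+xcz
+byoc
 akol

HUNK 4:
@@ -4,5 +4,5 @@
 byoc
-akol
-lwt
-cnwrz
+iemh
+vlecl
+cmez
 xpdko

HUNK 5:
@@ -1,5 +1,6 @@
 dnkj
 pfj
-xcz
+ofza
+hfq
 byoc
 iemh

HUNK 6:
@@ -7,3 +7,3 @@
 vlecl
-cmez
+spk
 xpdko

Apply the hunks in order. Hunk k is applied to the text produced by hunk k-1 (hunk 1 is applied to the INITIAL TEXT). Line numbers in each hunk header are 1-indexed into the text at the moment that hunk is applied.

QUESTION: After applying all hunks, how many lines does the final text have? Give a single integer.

Hunk 1: at line 2 remove [hmdge,hshk,hxkr] add [akol,gffgf,lmi] -> 8 lines: dnkj pfj niv akol gffgf lmi plz qrlzm
Hunk 2: at line 4 remove [gffgf,lmi] add [lwt,cnwrz,xpdko] -> 9 lines: dnkj pfj niv akol lwt cnwrz xpdko plz qrlzm
Hunk 3: at line 2 remove [niv] add [xcz,byoc] -> 10 lines: dnkj pfj xcz byoc akol lwt cnwrz xpdko plz qrlzm
Hunk 4: at line 4 remove [akol,lwt,cnwrz] add [iemh,vlecl,cmez] -> 10 lines: dnkj pfj xcz byoc iemh vlecl cmez xpdko plz qrlzm
Hunk 5: at line 1 remove [xcz] add [ofza,hfq] -> 11 lines: dnkj pfj ofza hfq byoc iemh vlecl cmez xpdko plz qrlzm
Hunk 6: at line 7 remove [cmez] add [spk] -> 11 lines: dnkj pfj ofza hfq byoc iemh vlecl spk xpdko plz qrlzm
Final line count: 11

Answer: 11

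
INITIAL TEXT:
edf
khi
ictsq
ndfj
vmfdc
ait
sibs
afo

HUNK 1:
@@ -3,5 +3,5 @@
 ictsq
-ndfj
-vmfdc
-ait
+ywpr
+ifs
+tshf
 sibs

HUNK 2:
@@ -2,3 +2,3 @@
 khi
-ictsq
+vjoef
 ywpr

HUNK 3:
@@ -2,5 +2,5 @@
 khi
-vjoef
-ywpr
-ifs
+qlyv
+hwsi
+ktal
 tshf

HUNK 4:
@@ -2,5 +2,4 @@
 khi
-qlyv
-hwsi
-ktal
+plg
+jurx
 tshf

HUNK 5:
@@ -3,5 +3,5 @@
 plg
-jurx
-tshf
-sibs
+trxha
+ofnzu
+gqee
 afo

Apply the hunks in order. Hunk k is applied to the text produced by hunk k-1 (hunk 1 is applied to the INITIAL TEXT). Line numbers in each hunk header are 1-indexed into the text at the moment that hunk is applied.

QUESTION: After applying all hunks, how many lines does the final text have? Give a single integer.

Hunk 1: at line 3 remove [ndfj,vmfdc,ait] add [ywpr,ifs,tshf] -> 8 lines: edf khi ictsq ywpr ifs tshf sibs afo
Hunk 2: at line 2 remove [ictsq] add [vjoef] -> 8 lines: edf khi vjoef ywpr ifs tshf sibs afo
Hunk 3: at line 2 remove [vjoef,ywpr,ifs] add [qlyv,hwsi,ktal] -> 8 lines: edf khi qlyv hwsi ktal tshf sibs afo
Hunk 4: at line 2 remove [qlyv,hwsi,ktal] add [plg,jurx] -> 7 lines: edf khi plg jurx tshf sibs afo
Hunk 5: at line 3 remove [jurx,tshf,sibs] add [trxha,ofnzu,gqee] -> 7 lines: edf khi plg trxha ofnzu gqee afo
Final line count: 7

Answer: 7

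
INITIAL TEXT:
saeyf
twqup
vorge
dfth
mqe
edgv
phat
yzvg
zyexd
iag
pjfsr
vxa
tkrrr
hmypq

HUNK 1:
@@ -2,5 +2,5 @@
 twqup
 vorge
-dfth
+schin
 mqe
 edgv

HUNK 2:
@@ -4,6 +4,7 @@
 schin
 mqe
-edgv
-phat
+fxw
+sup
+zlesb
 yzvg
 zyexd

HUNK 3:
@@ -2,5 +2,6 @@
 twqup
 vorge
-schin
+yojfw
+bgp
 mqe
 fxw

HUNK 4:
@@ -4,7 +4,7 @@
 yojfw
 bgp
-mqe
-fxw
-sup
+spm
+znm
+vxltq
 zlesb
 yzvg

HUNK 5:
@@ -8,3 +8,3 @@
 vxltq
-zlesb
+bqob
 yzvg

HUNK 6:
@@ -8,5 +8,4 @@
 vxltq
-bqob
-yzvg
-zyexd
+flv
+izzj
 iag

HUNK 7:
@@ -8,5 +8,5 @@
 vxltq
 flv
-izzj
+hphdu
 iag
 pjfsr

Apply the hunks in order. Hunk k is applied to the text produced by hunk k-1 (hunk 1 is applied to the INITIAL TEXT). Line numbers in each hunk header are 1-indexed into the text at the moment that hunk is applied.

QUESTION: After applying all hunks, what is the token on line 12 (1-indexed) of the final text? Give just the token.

Hunk 1: at line 2 remove [dfth] add [schin] -> 14 lines: saeyf twqup vorge schin mqe edgv phat yzvg zyexd iag pjfsr vxa tkrrr hmypq
Hunk 2: at line 4 remove [edgv,phat] add [fxw,sup,zlesb] -> 15 lines: saeyf twqup vorge schin mqe fxw sup zlesb yzvg zyexd iag pjfsr vxa tkrrr hmypq
Hunk 3: at line 2 remove [schin] add [yojfw,bgp] -> 16 lines: saeyf twqup vorge yojfw bgp mqe fxw sup zlesb yzvg zyexd iag pjfsr vxa tkrrr hmypq
Hunk 4: at line 4 remove [mqe,fxw,sup] add [spm,znm,vxltq] -> 16 lines: saeyf twqup vorge yojfw bgp spm znm vxltq zlesb yzvg zyexd iag pjfsr vxa tkrrr hmypq
Hunk 5: at line 8 remove [zlesb] add [bqob] -> 16 lines: saeyf twqup vorge yojfw bgp spm znm vxltq bqob yzvg zyexd iag pjfsr vxa tkrrr hmypq
Hunk 6: at line 8 remove [bqob,yzvg,zyexd] add [flv,izzj] -> 15 lines: saeyf twqup vorge yojfw bgp spm znm vxltq flv izzj iag pjfsr vxa tkrrr hmypq
Hunk 7: at line 8 remove [izzj] add [hphdu] -> 15 lines: saeyf twqup vorge yojfw bgp spm znm vxltq flv hphdu iag pjfsr vxa tkrrr hmypq
Final line 12: pjfsr

Answer: pjfsr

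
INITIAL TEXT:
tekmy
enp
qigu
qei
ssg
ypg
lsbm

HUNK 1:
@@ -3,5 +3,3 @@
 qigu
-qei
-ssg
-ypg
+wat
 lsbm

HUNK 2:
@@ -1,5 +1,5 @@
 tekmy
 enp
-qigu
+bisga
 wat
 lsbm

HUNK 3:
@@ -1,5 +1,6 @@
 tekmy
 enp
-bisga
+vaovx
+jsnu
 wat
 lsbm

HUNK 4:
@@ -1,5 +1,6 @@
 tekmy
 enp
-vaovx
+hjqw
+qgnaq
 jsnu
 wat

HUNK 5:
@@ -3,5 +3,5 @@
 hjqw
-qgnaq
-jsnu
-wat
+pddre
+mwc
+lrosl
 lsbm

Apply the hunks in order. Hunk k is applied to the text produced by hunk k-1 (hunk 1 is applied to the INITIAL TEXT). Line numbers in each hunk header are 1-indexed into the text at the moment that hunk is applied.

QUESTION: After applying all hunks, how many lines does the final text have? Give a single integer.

Hunk 1: at line 3 remove [qei,ssg,ypg] add [wat] -> 5 lines: tekmy enp qigu wat lsbm
Hunk 2: at line 1 remove [qigu] add [bisga] -> 5 lines: tekmy enp bisga wat lsbm
Hunk 3: at line 1 remove [bisga] add [vaovx,jsnu] -> 6 lines: tekmy enp vaovx jsnu wat lsbm
Hunk 4: at line 1 remove [vaovx] add [hjqw,qgnaq] -> 7 lines: tekmy enp hjqw qgnaq jsnu wat lsbm
Hunk 5: at line 3 remove [qgnaq,jsnu,wat] add [pddre,mwc,lrosl] -> 7 lines: tekmy enp hjqw pddre mwc lrosl lsbm
Final line count: 7

Answer: 7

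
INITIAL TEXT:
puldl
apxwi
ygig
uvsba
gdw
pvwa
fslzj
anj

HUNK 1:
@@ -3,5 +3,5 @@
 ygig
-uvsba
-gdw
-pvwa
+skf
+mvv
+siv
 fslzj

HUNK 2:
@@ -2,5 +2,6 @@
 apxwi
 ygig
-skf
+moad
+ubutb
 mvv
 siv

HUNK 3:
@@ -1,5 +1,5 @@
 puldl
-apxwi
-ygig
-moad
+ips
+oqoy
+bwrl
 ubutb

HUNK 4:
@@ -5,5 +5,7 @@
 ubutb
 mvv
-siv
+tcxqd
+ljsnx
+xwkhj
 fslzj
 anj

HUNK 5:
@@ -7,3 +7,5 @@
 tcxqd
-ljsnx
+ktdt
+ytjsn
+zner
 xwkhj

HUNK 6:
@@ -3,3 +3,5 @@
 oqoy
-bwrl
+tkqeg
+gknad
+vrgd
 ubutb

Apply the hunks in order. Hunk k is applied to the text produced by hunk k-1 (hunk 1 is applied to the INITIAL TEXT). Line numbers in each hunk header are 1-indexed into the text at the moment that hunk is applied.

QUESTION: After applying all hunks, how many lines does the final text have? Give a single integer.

Answer: 15

Derivation:
Hunk 1: at line 3 remove [uvsba,gdw,pvwa] add [skf,mvv,siv] -> 8 lines: puldl apxwi ygig skf mvv siv fslzj anj
Hunk 2: at line 2 remove [skf] add [moad,ubutb] -> 9 lines: puldl apxwi ygig moad ubutb mvv siv fslzj anj
Hunk 3: at line 1 remove [apxwi,ygig,moad] add [ips,oqoy,bwrl] -> 9 lines: puldl ips oqoy bwrl ubutb mvv siv fslzj anj
Hunk 4: at line 5 remove [siv] add [tcxqd,ljsnx,xwkhj] -> 11 lines: puldl ips oqoy bwrl ubutb mvv tcxqd ljsnx xwkhj fslzj anj
Hunk 5: at line 7 remove [ljsnx] add [ktdt,ytjsn,zner] -> 13 lines: puldl ips oqoy bwrl ubutb mvv tcxqd ktdt ytjsn zner xwkhj fslzj anj
Hunk 6: at line 3 remove [bwrl] add [tkqeg,gknad,vrgd] -> 15 lines: puldl ips oqoy tkqeg gknad vrgd ubutb mvv tcxqd ktdt ytjsn zner xwkhj fslzj anj
Final line count: 15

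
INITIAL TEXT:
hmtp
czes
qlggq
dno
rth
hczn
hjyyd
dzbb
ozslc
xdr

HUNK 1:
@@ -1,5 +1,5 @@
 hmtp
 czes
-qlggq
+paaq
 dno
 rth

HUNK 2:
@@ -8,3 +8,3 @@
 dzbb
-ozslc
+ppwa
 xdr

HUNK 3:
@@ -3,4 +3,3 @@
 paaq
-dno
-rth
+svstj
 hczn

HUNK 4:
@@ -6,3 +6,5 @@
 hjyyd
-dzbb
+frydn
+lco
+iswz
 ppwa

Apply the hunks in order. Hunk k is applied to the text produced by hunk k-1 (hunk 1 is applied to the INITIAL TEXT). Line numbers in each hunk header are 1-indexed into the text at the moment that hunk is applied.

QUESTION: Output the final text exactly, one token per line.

Answer: hmtp
czes
paaq
svstj
hczn
hjyyd
frydn
lco
iswz
ppwa
xdr

Derivation:
Hunk 1: at line 1 remove [qlggq] add [paaq] -> 10 lines: hmtp czes paaq dno rth hczn hjyyd dzbb ozslc xdr
Hunk 2: at line 8 remove [ozslc] add [ppwa] -> 10 lines: hmtp czes paaq dno rth hczn hjyyd dzbb ppwa xdr
Hunk 3: at line 3 remove [dno,rth] add [svstj] -> 9 lines: hmtp czes paaq svstj hczn hjyyd dzbb ppwa xdr
Hunk 4: at line 6 remove [dzbb] add [frydn,lco,iswz] -> 11 lines: hmtp czes paaq svstj hczn hjyyd frydn lco iswz ppwa xdr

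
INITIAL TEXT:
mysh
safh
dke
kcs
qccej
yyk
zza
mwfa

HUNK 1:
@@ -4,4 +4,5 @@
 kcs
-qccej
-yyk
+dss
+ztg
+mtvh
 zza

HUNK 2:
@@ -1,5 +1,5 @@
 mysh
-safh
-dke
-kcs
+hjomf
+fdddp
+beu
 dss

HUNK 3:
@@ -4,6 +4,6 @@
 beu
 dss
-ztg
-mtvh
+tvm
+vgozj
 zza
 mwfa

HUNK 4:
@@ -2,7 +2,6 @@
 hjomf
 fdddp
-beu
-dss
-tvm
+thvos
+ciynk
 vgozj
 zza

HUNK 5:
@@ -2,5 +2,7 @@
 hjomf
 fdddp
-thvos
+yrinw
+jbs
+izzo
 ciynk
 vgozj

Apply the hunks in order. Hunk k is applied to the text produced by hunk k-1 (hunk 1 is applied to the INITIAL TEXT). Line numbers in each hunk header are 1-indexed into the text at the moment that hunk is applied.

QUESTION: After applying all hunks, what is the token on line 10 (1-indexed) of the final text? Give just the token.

Answer: mwfa

Derivation:
Hunk 1: at line 4 remove [qccej,yyk] add [dss,ztg,mtvh] -> 9 lines: mysh safh dke kcs dss ztg mtvh zza mwfa
Hunk 2: at line 1 remove [safh,dke,kcs] add [hjomf,fdddp,beu] -> 9 lines: mysh hjomf fdddp beu dss ztg mtvh zza mwfa
Hunk 3: at line 4 remove [ztg,mtvh] add [tvm,vgozj] -> 9 lines: mysh hjomf fdddp beu dss tvm vgozj zza mwfa
Hunk 4: at line 2 remove [beu,dss,tvm] add [thvos,ciynk] -> 8 lines: mysh hjomf fdddp thvos ciynk vgozj zza mwfa
Hunk 5: at line 2 remove [thvos] add [yrinw,jbs,izzo] -> 10 lines: mysh hjomf fdddp yrinw jbs izzo ciynk vgozj zza mwfa
Final line 10: mwfa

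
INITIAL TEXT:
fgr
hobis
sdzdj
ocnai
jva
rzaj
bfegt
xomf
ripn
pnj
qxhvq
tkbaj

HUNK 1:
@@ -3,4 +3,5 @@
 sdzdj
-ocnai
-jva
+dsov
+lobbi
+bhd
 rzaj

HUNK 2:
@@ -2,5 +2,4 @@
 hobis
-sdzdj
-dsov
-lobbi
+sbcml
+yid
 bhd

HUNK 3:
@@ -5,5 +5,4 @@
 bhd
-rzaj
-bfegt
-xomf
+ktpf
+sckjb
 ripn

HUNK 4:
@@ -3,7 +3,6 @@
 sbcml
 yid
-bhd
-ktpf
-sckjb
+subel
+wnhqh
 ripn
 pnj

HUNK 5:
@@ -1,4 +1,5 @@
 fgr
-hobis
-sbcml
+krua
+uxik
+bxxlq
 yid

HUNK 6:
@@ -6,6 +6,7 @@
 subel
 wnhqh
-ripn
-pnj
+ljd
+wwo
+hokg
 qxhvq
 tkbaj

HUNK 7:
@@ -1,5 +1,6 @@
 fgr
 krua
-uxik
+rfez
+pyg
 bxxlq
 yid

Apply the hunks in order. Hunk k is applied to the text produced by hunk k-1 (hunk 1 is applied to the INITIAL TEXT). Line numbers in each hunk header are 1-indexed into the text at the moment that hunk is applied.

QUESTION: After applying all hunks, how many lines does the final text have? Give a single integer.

Hunk 1: at line 3 remove [ocnai,jva] add [dsov,lobbi,bhd] -> 13 lines: fgr hobis sdzdj dsov lobbi bhd rzaj bfegt xomf ripn pnj qxhvq tkbaj
Hunk 2: at line 2 remove [sdzdj,dsov,lobbi] add [sbcml,yid] -> 12 lines: fgr hobis sbcml yid bhd rzaj bfegt xomf ripn pnj qxhvq tkbaj
Hunk 3: at line 5 remove [rzaj,bfegt,xomf] add [ktpf,sckjb] -> 11 lines: fgr hobis sbcml yid bhd ktpf sckjb ripn pnj qxhvq tkbaj
Hunk 4: at line 3 remove [bhd,ktpf,sckjb] add [subel,wnhqh] -> 10 lines: fgr hobis sbcml yid subel wnhqh ripn pnj qxhvq tkbaj
Hunk 5: at line 1 remove [hobis,sbcml] add [krua,uxik,bxxlq] -> 11 lines: fgr krua uxik bxxlq yid subel wnhqh ripn pnj qxhvq tkbaj
Hunk 6: at line 6 remove [ripn,pnj] add [ljd,wwo,hokg] -> 12 lines: fgr krua uxik bxxlq yid subel wnhqh ljd wwo hokg qxhvq tkbaj
Hunk 7: at line 1 remove [uxik] add [rfez,pyg] -> 13 lines: fgr krua rfez pyg bxxlq yid subel wnhqh ljd wwo hokg qxhvq tkbaj
Final line count: 13

Answer: 13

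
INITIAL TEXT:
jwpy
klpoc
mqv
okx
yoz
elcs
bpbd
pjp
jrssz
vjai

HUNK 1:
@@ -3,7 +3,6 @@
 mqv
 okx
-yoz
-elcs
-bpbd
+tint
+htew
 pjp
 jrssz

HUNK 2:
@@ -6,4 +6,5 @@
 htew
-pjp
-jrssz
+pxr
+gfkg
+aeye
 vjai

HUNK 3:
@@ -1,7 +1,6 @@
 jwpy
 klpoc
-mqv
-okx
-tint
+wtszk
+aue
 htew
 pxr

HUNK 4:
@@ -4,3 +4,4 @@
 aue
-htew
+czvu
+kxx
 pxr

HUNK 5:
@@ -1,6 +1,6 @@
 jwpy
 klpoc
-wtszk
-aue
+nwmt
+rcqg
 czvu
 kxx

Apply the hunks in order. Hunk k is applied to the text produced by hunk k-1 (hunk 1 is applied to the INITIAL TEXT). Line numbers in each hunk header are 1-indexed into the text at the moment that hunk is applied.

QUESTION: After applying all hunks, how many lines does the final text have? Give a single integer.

Answer: 10

Derivation:
Hunk 1: at line 3 remove [yoz,elcs,bpbd] add [tint,htew] -> 9 lines: jwpy klpoc mqv okx tint htew pjp jrssz vjai
Hunk 2: at line 6 remove [pjp,jrssz] add [pxr,gfkg,aeye] -> 10 lines: jwpy klpoc mqv okx tint htew pxr gfkg aeye vjai
Hunk 3: at line 1 remove [mqv,okx,tint] add [wtszk,aue] -> 9 lines: jwpy klpoc wtszk aue htew pxr gfkg aeye vjai
Hunk 4: at line 4 remove [htew] add [czvu,kxx] -> 10 lines: jwpy klpoc wtszk aue czvu kxx pxr gfkg aeye vjai
Hunk 5: at line 1 remove [wtszk,aue] add [nwmt,rcqg] -> 10 lines: jwpy klpoc nwmt rcqg czvu kxx pxr gfkg aeye vjai
Final line count: 10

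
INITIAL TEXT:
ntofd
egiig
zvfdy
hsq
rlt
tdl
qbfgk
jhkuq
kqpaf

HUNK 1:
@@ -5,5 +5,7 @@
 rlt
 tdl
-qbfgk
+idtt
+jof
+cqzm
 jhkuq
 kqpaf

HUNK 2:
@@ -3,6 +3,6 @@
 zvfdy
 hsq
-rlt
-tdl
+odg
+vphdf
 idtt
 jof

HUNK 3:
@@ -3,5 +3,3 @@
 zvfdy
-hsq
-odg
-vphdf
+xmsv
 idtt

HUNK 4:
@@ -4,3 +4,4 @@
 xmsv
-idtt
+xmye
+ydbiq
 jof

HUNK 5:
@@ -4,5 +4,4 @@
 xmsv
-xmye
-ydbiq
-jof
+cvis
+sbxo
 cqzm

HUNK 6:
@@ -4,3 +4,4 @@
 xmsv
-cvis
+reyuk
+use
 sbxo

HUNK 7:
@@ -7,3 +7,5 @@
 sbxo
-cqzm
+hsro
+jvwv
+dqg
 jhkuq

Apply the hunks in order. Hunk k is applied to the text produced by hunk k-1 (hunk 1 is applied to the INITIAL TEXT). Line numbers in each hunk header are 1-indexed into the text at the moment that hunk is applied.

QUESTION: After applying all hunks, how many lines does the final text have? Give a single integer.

Answer: 12

Derivation:
Hunk 1: at line 5 remove [qbfgk] add [idtt,jof,cqzm] -> 11 lines: ntofd egiig zvfdy hsq rlt tdl idtt jof cqzm jhkuq kqpaf
Hunk 2: at line 3 remove [rlt,tdl] add [odg,vphdf] -> 11 lines: ntofd egiig zvfdy hsq odg vphdf idtt jof cqzm jhkuq kqpaf
Hunk 3: at line 3 remove [hsq,odg,vphdf] add [xmsv] -> 9 lines: ntofd egiig zvfdy xmsv idtt jof cqzm jhkuq kqpaf
Hunk 4: at line 4 remove [idtt] add [xmye,ydbiq] -> 10 lines: ntofd egiig zvfdy xmsv xmye ydbiq jof cqzm jhkuq kqpaf
Hunk 5: at line 4 remove [xmye,ydbiq,jof] add [cvis,sbxo] -> 9 lines: ntofd egiig zvfdy xmsv cvis sbxo cqzm jhkuq kqpaf
Hunk 6: at line 4 remove [cvis] add [reyuk,use] -> 10 lines: ntofd egiig zvfdy xmsv reyuk use sbxo cqzm jhkuq kqpaf
Hunk 7: at line 7 remove [cqzm] add [hsro,jvwv,dqg] -> 12 lines: ntofd egiig zvfdy xmsv reyuk use sbxo hsro jvwv dqg jhkuq kqpaf
Final line count: 12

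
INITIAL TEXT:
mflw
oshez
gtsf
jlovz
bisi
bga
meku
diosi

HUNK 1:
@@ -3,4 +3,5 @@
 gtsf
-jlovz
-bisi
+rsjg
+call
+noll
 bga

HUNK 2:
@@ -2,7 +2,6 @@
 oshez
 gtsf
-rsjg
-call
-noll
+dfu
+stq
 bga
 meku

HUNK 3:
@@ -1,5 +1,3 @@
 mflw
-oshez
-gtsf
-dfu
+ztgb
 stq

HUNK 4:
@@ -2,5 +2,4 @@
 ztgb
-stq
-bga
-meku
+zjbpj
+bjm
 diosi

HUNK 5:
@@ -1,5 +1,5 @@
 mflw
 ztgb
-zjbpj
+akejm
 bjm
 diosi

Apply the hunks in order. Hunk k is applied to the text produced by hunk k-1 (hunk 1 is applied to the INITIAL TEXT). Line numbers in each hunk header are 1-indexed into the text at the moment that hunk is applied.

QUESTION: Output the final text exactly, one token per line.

Answer: mflw
ztgb
akejm
bjm
diosi

Derivation:
Hunk 1: at line 3 remove [jlovz,bisi] add [rsjg,call,noll] -> 9 lines: mflw oshez gtsf rsjg call noll bga meku diosi
Hunk 2: at line 2 remove [rsjg,call,noll] add [dfu,stq] -> 8 lines: mflw oshez gtsf dfu stq bga meku diosi
Hunk 3: at line 1 remove [oshez,gtsf,dfu] add [ztgb] -> 6 lines: mflw ztgb stq bga meku diosi
Hunk 4: at line 2 remove [stq,bga,meku] add [zjbpj,bjm] -> 5 lines: mflw ztgb zjbpj bjm diosi
Hunk 5: at line 1 remove [zjbpj] add [akejm] -> 5 lines: mflw ztgb akejm bjm diosi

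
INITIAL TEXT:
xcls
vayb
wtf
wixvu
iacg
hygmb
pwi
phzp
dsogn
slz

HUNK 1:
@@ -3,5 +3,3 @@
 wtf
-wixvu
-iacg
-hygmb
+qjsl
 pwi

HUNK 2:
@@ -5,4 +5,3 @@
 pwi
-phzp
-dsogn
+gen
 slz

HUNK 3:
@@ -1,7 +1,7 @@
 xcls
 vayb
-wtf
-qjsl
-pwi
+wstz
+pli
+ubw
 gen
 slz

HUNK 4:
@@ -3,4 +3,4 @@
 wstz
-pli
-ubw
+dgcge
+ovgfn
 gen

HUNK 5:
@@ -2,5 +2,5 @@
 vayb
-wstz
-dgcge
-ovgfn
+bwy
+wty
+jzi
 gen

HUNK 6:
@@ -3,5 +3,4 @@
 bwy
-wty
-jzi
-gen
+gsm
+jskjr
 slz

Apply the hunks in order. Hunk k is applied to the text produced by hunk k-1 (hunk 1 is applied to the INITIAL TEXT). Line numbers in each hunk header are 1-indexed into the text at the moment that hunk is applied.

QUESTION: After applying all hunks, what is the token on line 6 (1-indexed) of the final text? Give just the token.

Hunk 1: at line 3 remove [wixvu,iacg,hygmb] add [qjsl] -> 8 lines: xcls vayb wtf qjsl pwi phzp dsogn slz
Hunk 2: at line 5 remove [phzp,dsogn] add [gen] -> 7 lines: xcls vayb wtf qjsl pwi gen slz
Hunk 3: at line 1 remove [wtf,qjsl,pwi] add [wstz,pli,ubw] -> 7 lines: xcls vayb wstz pli ubw gen slz
Hunk 4: at line 3 remove [pli,ubw] add [dgcge,ovgfn] -> 7 lines: xcls vayb wstz dgcge ovgfn gen slz
Hunk 5: at line 2 remove [wstz,dgcge,ovgfn] add [bwy,wty,jzi] -> 7 lines: xcls vayb bwy wty jzi gen slz
Hunk 6: at line 3 remove [wty,jzi,gen] add [gsm,jskjr] -> 6 lines: xcls vayb bwy gsm jskjr slz
Final line 6: slz

Answer: slz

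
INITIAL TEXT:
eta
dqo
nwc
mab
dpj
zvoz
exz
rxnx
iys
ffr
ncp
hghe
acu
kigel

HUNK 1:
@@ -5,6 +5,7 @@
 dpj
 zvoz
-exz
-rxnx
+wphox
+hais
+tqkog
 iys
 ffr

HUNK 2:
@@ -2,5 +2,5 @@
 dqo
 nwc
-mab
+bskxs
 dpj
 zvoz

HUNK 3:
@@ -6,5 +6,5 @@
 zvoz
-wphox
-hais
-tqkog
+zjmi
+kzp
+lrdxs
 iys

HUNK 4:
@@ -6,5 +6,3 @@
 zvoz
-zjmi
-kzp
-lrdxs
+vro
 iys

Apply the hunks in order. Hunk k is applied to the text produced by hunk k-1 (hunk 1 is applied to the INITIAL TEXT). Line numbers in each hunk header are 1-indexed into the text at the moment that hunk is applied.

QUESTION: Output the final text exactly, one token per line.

Hunk 1: at line 5 remove [exz,rxnx] add [wphox,hais,tqkog] -> 15 lines: eta dqo nwc mab dpj zvoz wphox hais tqkog iys ffr ncp hghe acu kigel
Hunk 2: at line 2 remove [mab] add [bskxs] -> 15 lines: eta dqo nwc bskxs dpj zvoz wphox hais tqkog iys ffr ncp hghe acu kigel
Hunk 3: at line 6 remove [wphox,hais,tqkog] add [zjmi,kzp,lrdxs] -> 15 lines: eta dqo nwc bskxs dpj zvoz zjmi kzp lrdxs iys ffr ncp hghe acu kigel
Hunk 4: at line 6 remove [zjmi,kzp,lrdxs] add [vro] -> 13 lines: eta dqo nwc bskxs dpj zvoz vro iys ffr ncp hghe acu kigel

Answer: eta
dqo
nwc
bskxs
dpj
zvoz
vro
iys
ffr
ncp
hghe
acu
kigel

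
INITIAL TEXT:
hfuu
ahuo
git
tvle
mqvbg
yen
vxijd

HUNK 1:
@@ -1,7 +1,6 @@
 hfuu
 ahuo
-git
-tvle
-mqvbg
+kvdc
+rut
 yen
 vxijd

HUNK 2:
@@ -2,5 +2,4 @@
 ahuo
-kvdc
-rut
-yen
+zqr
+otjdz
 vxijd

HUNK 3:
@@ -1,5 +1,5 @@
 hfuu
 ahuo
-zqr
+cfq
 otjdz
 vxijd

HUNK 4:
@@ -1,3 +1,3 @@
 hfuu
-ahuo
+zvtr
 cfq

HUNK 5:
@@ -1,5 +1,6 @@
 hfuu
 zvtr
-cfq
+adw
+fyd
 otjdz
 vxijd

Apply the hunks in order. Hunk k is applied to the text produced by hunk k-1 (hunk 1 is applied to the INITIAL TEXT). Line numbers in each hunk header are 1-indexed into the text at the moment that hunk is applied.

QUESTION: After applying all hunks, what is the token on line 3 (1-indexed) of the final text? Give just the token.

Hunk 1: at line 1 remove [git,tvle,mqvbg] add [kvdc,rut] -> 6 lines: hfuu ahuo kvdc rut yen vxijd
Hunk 2: at line 2 remove [kvdc,rut,yen] add [zqr,otjdz] -> 5 lines: hfuu ahuo zqr otjdz vxijd
Hunk 3: at line 1 remove [zqr] add [cfq] -> 5 lines: hfuu ahuo cfq otjdz vxijd
Hunk 4: at line 1 remove [ahuo] add [zvtr] -> 5 lines: hfuu zvtr cfq otjdz vxijd
Hunk 5: at line 1 remove [cfq] add [adw,fyd] -> 6 lines: hfuu zvtr adw fyd otjdz vxijd
Final line 3: adw

Answer: adw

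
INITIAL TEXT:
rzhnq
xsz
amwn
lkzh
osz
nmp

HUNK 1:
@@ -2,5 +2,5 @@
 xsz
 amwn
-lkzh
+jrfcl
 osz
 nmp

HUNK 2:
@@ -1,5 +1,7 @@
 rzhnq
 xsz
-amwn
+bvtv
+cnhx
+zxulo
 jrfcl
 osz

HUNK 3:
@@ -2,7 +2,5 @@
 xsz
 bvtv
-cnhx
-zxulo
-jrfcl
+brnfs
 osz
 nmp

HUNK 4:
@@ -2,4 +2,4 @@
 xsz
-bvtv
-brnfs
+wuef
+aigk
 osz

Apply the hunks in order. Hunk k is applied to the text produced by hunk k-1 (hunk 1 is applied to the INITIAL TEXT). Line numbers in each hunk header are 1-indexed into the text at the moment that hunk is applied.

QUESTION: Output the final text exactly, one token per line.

Answer: rzhnq
xsz
wuef
aigk
osz
nmp

Derivation:
Hunk 1: at line 2 remove [lkzh] add [jrfcl] -> 6 lines: rzhnq xsz amwn jrfcl osz nmp
Hunk 2: at line 1 remove [amwn] add [bvtv,cnhx,zxulo] -> 8 lines: rzhnq xsz bvtv cnhx zxulo jrfcl osz nmp
Hunk 3: at line 2 remove [cnhx,zxulo,jrfcl] add [brnfs] -> 6 lines: rzhnq xsz bvtv brnfs osz nmp
Hunk 4: at line 2 remove [bvtv,brnfs] add [wuef,aigk] -> 6 lines: rzhnq xsz wuef aigk osz nmp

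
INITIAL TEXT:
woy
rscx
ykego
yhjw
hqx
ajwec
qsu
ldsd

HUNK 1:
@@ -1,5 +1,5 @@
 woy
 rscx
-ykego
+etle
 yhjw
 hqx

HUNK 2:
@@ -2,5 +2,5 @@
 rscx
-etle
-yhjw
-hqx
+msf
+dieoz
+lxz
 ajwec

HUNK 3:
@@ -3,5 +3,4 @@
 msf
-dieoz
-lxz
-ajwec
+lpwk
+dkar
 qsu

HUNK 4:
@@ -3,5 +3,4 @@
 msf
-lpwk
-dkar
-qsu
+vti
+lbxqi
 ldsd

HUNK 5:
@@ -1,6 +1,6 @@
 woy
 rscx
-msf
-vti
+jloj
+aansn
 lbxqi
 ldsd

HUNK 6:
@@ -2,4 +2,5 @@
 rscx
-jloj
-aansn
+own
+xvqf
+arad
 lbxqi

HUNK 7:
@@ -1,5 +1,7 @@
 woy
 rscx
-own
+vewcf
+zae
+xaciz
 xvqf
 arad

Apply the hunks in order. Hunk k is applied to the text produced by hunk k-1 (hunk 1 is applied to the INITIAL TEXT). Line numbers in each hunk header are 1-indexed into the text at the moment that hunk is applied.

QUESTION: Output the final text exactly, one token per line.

Hunk 1: at line 1 remove [ykego] add [etle] -> 8 lines: woy rscx etle yhjw hqx ajwec qsu ldsd
Hunk 2: at line 2 remove [etle,yhjw,hqx] add [msf,dieoz,lxz] -> 8 lines: woy rscx msf dieoz lxz ajwec qsu ldsd
Hunk 3: at line 3 remove [dieoz,lxz,ajwec] add [lpwk,dkar] -> 7 lines: woy rscx msf lpwk dkar qsu ldsd
Hunk 4: at line 3 remove [lpwk,dkar,qsu] add [vti,lbxqi] -> 6 lines: woy rscx msf vti lbxqi ldsd
Hunk 5: at line 1 remove [msf,vti] add [jloj,aansn] -> 6 lines: woy rscx jloj aansn lbxqi ldsd
Hunk 6: at line 2 remove [jloj,aansn] add [own,xvqf,arad] -> 7 lines: woy rscx own xvqf arad lbxqi ldsd
Hunk 7: at line 1 remove [own] add [vewcf,zae,xaciz] -> 9 lines: woy rscx vewcf zae xaciz xvqf arad lbxqi ldsd

Answer: woy
rscx
vewcf
zae
xaciz
xvqf
arad
lbxqi
ldsd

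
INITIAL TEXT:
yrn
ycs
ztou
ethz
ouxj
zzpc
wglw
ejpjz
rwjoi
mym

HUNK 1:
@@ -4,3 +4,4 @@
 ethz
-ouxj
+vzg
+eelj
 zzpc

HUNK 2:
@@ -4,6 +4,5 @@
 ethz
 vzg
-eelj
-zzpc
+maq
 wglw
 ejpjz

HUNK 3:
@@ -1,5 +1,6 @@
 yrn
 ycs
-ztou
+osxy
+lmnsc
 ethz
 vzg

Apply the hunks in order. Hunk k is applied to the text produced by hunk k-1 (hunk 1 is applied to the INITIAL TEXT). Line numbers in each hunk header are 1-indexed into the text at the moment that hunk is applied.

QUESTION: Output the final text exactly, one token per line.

Answer: yrn
ycs
osxy
lmnsc
ethz
vzg
maq
wglw
ejpjz
rwjoi
mym

Derivation:
Hunk 1: at line 4 remove [ouxj] add [vzg,eelj] -> 11 lines: yrn ycs ztou ethz vzg eelj zzpc wglw ejpjz rwjoi mym
Hunk 2: at line 4 remove [eelj,zzpc] add [maq] -> 10 lines: yrn ycs ztou ethz vzg maq wglw ejpjz rwjoi mym
Hunk 3: at line 1 remove [ztou] add [osxy,lmnsc] -> 11 lines: yrn ycs osxy lmnsc ethz vzg maq wglw ejpjz rwjoi mym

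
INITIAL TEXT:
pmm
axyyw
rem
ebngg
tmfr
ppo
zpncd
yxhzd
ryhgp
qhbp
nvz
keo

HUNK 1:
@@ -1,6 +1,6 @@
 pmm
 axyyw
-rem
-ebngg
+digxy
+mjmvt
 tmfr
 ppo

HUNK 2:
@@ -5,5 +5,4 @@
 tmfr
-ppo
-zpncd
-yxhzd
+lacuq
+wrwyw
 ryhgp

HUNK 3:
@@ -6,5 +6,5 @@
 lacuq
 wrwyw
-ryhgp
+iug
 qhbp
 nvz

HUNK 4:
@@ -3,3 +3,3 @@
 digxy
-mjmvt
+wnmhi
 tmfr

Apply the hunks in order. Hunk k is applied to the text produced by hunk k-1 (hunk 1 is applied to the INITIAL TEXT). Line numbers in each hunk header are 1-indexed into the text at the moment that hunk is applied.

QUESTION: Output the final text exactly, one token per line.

Hunk 1: at line 1 remove [rem,ebngg] add [digxy,mjmvt] -> 12 lines: pmm axyyw digxy mjmvt tmfr ppo zpncd yxhzd ryhgp qhbp nvz keo
Hunk 2: at line 5 remove [ppo,zpncd,yxhzd] add [lacuq,wrwyw] -> 11 lines: pmm axyyw digxy mjmvt tmfr lacuq wrwyw ryhgp qhbp nvz keo
Hunk 3: at line 6 remove [ryhgp] add [iug] -> 11 lines: pmm axyyw digxy mjmvt tmfr lacuq wrwyw iug qhbp nvz keo
Hunk 4: at line 3 remove [mjmvt] add [wnmhi] -> 11 lines: pmm axyyw digxy wnmhi tmfr lacuq wrwyw iug qhbp nvz keo

Answer: pmm
axyyw
digxy
wnmhi
tmfr
lacuq
wrwyw
iug
qhbp
nvz
keo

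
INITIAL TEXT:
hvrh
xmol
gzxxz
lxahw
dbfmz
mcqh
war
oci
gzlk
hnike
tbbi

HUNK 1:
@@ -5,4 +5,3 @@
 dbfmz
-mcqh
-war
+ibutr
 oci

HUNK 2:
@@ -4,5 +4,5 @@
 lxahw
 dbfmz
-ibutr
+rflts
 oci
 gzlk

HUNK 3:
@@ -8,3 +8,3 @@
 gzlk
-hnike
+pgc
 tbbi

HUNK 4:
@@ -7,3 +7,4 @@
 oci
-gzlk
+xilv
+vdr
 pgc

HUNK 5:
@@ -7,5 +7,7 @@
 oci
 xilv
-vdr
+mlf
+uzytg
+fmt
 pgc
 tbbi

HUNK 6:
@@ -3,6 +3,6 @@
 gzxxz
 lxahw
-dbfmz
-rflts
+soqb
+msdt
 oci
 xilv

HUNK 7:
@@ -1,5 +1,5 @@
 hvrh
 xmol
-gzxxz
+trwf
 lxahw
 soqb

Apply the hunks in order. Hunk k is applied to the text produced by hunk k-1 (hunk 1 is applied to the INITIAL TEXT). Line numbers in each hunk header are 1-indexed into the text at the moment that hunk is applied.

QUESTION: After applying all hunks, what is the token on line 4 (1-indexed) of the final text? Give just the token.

Answer: lxahw

Derivation:
Hunk 1: at line 5 remove [mcqh,war] add [ibutr] -> 10 lines: hvrh xmol gzxxz lxahw dbfmz ibutr oci gzlk hnike tbbi
Hunk 2: at line 4 remove [ibutr] add [rflts] -> 10 lines: hvrh xmol gzxxz lxahw dbfmz rflts oci gzlk hnike tbbi
Hunk 3: at line 8 remove [hnike] add [pgc] -> 10 lines: hvrh xmol gzxxz lxahw dbfmz rflts oci gzlk pgc tbbi
Hunk 4: at line 7 remove [gzlk] add [xilv,vdr] -> 11 lines: hvrh xmol gzxxz lxahw dbfmz rflts oci xilv vdr pgc tbbi
Hunk 5: at line 7 remove [vdr] add [mlf,uzytg,fmt] -> 13 lines: hvrh xmol gzxxz lxahw dbfmz rflts oci xilv mlf uzytg fmt pgc tbbi
Hunk 6: at line 3 remove [dbfmz,rflts] add [soqb,msdt] -> 13 lines: hvrh xmol gzxxz lxahw soqb msdt oci xilv mlf uzytg fmt pgc tbbi
Hunk 7: at line 1 remove [gzxxz] add [trwf] -> 13 lines: hvrh xmol trwf lxahw soqb msdt oci xilv mlf uzytg fmt pgc tbbi
Final line 4: lxahw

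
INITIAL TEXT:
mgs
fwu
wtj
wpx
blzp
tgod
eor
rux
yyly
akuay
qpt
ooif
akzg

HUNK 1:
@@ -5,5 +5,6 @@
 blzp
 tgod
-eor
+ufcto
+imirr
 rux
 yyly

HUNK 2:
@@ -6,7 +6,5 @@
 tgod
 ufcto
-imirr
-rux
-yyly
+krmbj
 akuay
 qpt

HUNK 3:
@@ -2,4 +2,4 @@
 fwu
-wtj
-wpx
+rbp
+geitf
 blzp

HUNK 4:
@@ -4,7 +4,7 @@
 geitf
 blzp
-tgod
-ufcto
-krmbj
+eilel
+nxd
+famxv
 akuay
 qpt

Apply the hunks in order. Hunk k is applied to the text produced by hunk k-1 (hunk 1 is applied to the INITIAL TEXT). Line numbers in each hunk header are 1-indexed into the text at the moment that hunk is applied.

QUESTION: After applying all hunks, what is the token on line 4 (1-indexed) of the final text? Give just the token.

Answer: geitf

Derivation:
Hunk 1: at line 5 remove [eor] add [ufcto,imirr] -> 14 lines: mgs fwu wtj wpx blzp tgod ufcto imirr rux yyly akuay qpt ooif akzg
Hunk 2: at line 6 remove [imirr,rux,yyly] add [krmbj] -> 12 lines: mgs fwu wtj wpx blzp tgod ufcto krmbj akuay qpt ooif akzg
Hunk 3: at line 2 remove [wtj,wpx] add [rbp,geitf] -> 12 lines: mgs fwu rbp geitf blzp tgod ufcto krmbj akuay qpt ooif akzg
Hunk 4: at line 4 remove [tgod,ufcto,krmbj] add [eilel,nxd,famxv] -> 12 lines: mgs fwu rbp geitf blzp eilel nxd famxv akuay qpt ooif akzg
Final line 4: geitf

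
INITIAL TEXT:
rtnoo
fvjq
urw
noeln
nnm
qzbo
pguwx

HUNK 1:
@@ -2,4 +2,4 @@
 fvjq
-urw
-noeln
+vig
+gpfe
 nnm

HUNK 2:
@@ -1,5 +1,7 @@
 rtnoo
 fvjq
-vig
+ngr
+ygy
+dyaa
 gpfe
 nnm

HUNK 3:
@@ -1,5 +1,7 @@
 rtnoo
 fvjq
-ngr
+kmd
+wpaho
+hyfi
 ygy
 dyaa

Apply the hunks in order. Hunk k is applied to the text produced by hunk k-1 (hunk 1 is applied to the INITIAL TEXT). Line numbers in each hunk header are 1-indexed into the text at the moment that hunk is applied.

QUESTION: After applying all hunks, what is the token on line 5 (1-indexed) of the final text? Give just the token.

Answer: hyfi

Derivation:
Hunk 1: at line 2 remove [urw,noeln] add [vig,gpfe] -> 7 lines: rtnoo fvjq vig gpfe nnm qzbo pguwx
Hunk 2: at line 1 remove [vig] add [ngr,ygy,dyaa] -> 9 lines: rtnoo fvjq ngr ygy dyaa gpfe nnm qzbo pguwx
Hunk 3: at line 1 remove [ngr] add [kmd,wpaho,hyfi] -> 11 lines: rtnoo fvjq kmd wpaho hyfi ygy dyaa gpfe nnm qzbo pguwx
Final line 5: hyfi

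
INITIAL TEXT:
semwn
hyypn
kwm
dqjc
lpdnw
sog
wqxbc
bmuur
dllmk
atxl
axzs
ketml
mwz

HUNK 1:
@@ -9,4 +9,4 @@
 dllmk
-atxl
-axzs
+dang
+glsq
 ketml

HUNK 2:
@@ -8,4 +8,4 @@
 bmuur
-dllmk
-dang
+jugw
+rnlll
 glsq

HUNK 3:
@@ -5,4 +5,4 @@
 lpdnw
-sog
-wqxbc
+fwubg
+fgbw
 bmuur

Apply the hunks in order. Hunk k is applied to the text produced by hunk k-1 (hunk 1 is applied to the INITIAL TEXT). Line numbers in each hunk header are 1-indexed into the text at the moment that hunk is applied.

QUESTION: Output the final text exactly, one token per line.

Answer: semwn
hyypn
kwm
dqjc
lpdnw
fwubg
fgbw
bmuur
jugw
rnlll
glsq
ketml
mwz

Derivation:
Hunk 1: at line 9 remove [atxl,axzs] add [dang,glsq] -> 13 lines: semwn hyypn kwm dqjc lpdnw sog wqxbc bmuur dllmk dang glsq ketml mwz
Hunk 2: at line 8 remove [dllmk,dang] add [jugw,rnlll] -> 13 lines: semwn hyypn kwm dqjc lpdnw sog wqxbc bmuur jugw rnlll glsq ketml mwz
Hunk 3: at line 5 remove [sog,wqxbc] add [fwubg,fgbw] -> 13 lines: semwn hyypn kwm dqjc lpdnw fwubg fgbw bmuur jugw rnlll glsq ketml mwz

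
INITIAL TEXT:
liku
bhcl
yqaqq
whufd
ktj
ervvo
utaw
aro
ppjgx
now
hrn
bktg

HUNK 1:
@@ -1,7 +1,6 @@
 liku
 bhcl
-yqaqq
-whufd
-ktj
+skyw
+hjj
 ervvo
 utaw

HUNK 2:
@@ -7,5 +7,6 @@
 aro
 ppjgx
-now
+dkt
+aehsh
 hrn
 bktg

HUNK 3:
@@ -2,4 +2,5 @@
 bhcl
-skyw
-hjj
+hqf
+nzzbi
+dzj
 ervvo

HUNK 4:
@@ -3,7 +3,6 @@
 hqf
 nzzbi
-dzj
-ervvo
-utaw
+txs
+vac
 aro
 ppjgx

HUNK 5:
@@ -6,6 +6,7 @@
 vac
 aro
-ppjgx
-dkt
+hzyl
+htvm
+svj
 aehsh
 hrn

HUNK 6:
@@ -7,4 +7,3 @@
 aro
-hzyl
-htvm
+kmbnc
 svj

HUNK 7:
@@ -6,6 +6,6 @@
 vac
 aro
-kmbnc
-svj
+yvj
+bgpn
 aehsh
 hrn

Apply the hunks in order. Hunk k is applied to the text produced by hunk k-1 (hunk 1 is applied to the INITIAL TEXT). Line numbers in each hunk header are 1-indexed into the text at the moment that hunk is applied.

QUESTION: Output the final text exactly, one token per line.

Hunk 1: at line 1 remove [yqaqq,whufd,ktj] add [skyw,hjj] -> 11 lines: liku bhcl skyw hjj ervvo utaw aro ppjgx now hrn bktg
Hunk 2: at line 7 remove [now] add [dkt,aehsh] -> 12 lines: liku bhcl skyw hjj ervvo utaw aro ppjgx dkt aehsh hrn bktg
Hunk 3: at line 2 remove [skyw,hjj] add [hqf,nzzbi,dzj] -> 13 lines: liku bhcl hqf nzzbi dzj ervvo utaw aro ppjgx dkt aehsh hrn bktg
Hunk 4: at line 3 remove [dzj,ervvo,utaw] add [txs,vac] -> 12 lines: liku bhcl hqf nzzbi txs vac aro ppjgx dkt aehsh hrn bktg
Hunk 5: at line 6 remove [ppjgx,dkt] add [hzyl,htvm,svj] -> 13 lines: liku bhcl hqf nzzbi txs vac aro hzyl htvm svj aehsh hrn bktg
Hunk 6: at line 7 remove [hzyl,htvm] add [kmbnc] -> 12 lines: liku bhcl hqf nzzbi txs vac aro kmbnc svj aehsh hrn bktg
Hunk 7: at line 6 remove [kmbnc,svj] add [yvj,bgpn] -> 12 lines: liku bhcl hqf nzzbi txs vac aro yvj bgpn aehsh hrn bktg

Answer: liku
bhcl
hqf
nzzbi
txs
vac
aro
yvj
bgpn
aehsh
hrn
bktg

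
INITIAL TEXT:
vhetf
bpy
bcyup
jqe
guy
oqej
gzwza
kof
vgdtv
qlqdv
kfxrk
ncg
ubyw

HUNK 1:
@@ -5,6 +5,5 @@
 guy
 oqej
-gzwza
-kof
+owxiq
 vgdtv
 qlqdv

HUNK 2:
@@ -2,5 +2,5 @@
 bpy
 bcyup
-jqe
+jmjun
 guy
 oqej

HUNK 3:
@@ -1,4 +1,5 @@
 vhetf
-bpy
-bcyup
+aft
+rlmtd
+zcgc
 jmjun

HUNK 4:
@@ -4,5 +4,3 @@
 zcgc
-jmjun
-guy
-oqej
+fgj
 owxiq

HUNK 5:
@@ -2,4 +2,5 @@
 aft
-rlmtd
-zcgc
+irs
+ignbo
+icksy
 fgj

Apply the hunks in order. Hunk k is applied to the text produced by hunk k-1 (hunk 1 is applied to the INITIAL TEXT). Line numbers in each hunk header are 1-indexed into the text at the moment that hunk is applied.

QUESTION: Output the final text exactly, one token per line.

Hunk 1: at line 5 remove [gzwza,kof] add [owxiq] -> 12 lines: vhetf bpy bcyup jqe guy oqej owxiq vgdtv qlqdv kfxrk ncg ubyw
Hunk 2: at line 2 remove [jqe] add [jmjun] -> 12 lines: vhetf bpy bcyup jmjun guy oqej owxiq vgdtv qlqdv kfxrk ncg ubyw
Hunk 3: at line 1 remove [bpy,bcyup] add [aft,rlmtd,zcgc] -> 13 lines: vhetf aft rlmtd zcgc jmjun guy oqej owxiq vgdtv qlqdv kfxrk ncg ubyw
Hunk 4: at line 4 remove [jmjun,guy,oqej] add [fgj] -> 11 lines: vhetf aft rlmtd zcgc fgj owxiq vgdtv qlqdv kfxrk ncg ubyw
Hunk 5: at line 2 remove [rlmtd,zcgc] add [irs,ignbo,icksy] -> 12 lines: vhetf aft irs ignbo icksy fgj owxiq vgdtv qlqdv kfxrk ncg ubyw

Answer: vhetf
aft
irs
ignbo
icksy
fgj
owxiq
vgdtv
qlqdv
kfxrk
ncg
ubyw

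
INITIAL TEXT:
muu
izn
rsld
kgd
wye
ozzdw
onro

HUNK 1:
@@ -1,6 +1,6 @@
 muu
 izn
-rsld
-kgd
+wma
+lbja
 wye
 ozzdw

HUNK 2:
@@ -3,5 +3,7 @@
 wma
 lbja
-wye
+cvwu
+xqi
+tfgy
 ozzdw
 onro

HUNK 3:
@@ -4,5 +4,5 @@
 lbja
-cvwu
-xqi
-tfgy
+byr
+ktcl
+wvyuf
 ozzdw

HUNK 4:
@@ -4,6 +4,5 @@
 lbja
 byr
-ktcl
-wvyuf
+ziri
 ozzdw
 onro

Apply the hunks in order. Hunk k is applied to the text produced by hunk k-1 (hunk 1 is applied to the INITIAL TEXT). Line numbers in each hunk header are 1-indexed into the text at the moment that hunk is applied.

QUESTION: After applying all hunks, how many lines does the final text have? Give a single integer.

Answer: 8

Derivation:
Hunk 1: at line 1 remove [rsld,kgd] add [wma,lbja] -> 7 lines: muu izn wma lbja wye ozzdw onro
Hunk 2: at line 3 remove [wye] add [cvwu,xqi,tfgy] -> 9 lines: muu izn wma lbja cvwu xqi tfgy ozzdw onro
Hunk 3: at line 4 remove [cvwu,xqi,tfgy] add [byr,ktcl,wvyuf] -> 9 lines: muu izn wma lbja byr ktcl wvyuf ozzdw onro
Hunk 4: at line 4 remove [ktcl,wvyuf] add [ziri] -> 8 lines: muu izn wma lbja byr ziri ozzdw onro
Final line count: 8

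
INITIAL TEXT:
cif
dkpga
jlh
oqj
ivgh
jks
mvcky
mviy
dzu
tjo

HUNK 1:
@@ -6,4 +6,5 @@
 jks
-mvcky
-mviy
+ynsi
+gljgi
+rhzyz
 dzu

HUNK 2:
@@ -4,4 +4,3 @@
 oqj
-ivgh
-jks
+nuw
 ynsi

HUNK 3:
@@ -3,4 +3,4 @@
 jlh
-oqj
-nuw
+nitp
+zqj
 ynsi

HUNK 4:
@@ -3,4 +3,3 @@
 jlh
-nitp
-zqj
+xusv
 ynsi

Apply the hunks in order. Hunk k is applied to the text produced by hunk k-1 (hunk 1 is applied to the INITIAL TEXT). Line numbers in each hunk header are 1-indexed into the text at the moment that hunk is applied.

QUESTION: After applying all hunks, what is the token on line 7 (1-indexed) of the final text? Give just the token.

Answer: rhzyz

Derivation:
Hunk 1: at line 6 remove [mvcky,mviy] add [ynsi,gljgi,rhzyz] -> 11 lines: cif dkpga jlh oqj ivgh jks ynsi gljgi rhzyz dzu tjo
Hunk 2: at line 4 remove [ivgh,jks] add [nuw] -> 10 lines: cif dkpga jlh oqj nuw ynsi gljgi rhzyz dzu tjo
Hunk 3: at line 3 remove [oqj,nuw] add [nitp,zqj] -> 10 lines: cif dkpga jlh nitp zqj ynsi gljgi rhzyz dzu tjo
Hunk 4: at line 3 remove [nitp,zqj] add [xusv] -> 9 lines: cif dkpga jlh xusv ynsi gljgi rhzyz dzu tjo
Final line 7: rhzyz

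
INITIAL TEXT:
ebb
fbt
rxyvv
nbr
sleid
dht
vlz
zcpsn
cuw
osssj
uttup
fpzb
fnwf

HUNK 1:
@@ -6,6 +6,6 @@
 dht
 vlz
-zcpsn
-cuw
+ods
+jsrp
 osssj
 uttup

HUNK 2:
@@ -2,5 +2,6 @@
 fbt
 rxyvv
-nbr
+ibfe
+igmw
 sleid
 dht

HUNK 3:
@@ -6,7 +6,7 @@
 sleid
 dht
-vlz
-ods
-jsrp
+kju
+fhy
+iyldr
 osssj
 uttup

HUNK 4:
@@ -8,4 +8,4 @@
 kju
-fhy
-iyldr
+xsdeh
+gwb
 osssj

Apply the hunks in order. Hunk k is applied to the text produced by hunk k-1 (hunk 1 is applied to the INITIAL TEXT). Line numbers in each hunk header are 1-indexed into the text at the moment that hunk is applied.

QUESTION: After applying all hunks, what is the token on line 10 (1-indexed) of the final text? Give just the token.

Answer: gwb

Derivation:
Hunk 1: at line 6 remove [zcpsn,cuw] add [ods,jsrp] -> 13 lines: ebb fbt rxyvv nbr sleid dht vlz ods jsrp osssj uttup fpzb fnwf
Hunk 2: at line 2 remove [nbr] add [ibfe,igmw] -> 14 lines: ebb fbt rxyvv ibfe igmw sleid dht vlz ods jsrp osssj uttup fpzb fnwf
Hunk 3: at line 6 remove [vlz,ods,jsrp] add [kju,fhy,iyldr] -> 14 lines: ebb fbt rxyvv ibfe igmw sleid dht kju fhy iyldr osssj uttup fpzb fnwf
Hunk 4: at line 8 remove [fhy,iyldr] add [xsdeh,gwb] -> 14 lines: ebb fbt rxyvv ibfe igmw sleid dht kju xsdeh gwb osssj uttup fpzb fnwf
Final line 10: gwb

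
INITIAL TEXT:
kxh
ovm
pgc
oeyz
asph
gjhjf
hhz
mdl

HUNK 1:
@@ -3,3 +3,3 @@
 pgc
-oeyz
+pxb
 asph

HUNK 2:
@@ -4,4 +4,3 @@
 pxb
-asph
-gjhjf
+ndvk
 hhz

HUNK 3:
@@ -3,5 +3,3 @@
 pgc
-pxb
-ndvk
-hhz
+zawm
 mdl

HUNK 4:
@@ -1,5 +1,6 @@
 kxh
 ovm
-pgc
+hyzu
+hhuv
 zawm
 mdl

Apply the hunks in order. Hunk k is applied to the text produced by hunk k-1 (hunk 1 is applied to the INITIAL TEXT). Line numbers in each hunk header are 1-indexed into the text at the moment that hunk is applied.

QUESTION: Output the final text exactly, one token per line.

Hunk 1: at line 3 remove [oeyz] add [pxb] -> 8 lines: kxh ovm pgc pxb asph gjhjf hhz mdl
Hunk 2: at line 4 remove [asph,gjhjf] add [ndvk] -> 7 lines: kxh ovm pgc pxb ndvk hhz mdl
Hunk 3: at line 3 remove [pxb,ndvk,hhz] add [zawm] -> 5 lines: kxh ovm pgc zawm mdl
Hunk 4: at line 1 remove [pgc] add [hyzu,hhuv] -> 6 lines: kxh ovm hyzu hhuv zawm mdl

Answer: kxh
ovm
hyzu
hhuv
zawm
mdl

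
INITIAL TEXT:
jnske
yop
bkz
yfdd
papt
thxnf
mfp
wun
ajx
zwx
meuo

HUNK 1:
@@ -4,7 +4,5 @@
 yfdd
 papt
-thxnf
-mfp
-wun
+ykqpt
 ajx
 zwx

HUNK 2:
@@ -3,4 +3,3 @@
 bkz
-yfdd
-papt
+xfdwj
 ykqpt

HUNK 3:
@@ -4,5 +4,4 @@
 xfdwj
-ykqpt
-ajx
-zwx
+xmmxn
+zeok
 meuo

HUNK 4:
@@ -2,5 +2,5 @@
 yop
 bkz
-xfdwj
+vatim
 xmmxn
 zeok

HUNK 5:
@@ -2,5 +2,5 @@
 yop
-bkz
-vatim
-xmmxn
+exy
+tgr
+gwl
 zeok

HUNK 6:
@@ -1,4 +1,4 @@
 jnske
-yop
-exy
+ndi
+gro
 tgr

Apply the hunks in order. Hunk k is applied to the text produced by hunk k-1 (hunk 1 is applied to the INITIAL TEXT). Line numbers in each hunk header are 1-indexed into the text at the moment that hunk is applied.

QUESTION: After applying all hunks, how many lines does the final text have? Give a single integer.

Answer: 7

Derivation:
Hunk 1: at line 4 remove [thxnf,mfp,wun] add [ykqpt] -> 9 lines: jnske yop bkz yfdd papt ykqpt ajx zwx meuo
Hunk 2: at line 3 remove [yfdd,papt] add [xfdwj] -> 8 lines: jnske yop bkz xfdwj ykqpt ajx zwx meuo
Hunk 3: at line 4 remove [ykqpt,ajx,zwx] add [xmmxn,zeok] -> 7 lines: jnske yop bkz xfdwj xmmxn zeok meuo
Hunk 4: at line 2 remove [xfdwj] add [vatim] -> 7 lines: jnske yop bkz vatim xmmxn zeok meuo
Hunk 5: at line 2 remove [bkz,vatim,xmmxn] add [exy,tgr,gwl] -> 7 lines: jnske yop exy tgr gwl zeok meuo
Hunk 6: at line 1 remove [yop,exy] add [ndi,gro] -> 7 lines: jnske ndi gro tgr gwl zeok meuo
Final line count: 7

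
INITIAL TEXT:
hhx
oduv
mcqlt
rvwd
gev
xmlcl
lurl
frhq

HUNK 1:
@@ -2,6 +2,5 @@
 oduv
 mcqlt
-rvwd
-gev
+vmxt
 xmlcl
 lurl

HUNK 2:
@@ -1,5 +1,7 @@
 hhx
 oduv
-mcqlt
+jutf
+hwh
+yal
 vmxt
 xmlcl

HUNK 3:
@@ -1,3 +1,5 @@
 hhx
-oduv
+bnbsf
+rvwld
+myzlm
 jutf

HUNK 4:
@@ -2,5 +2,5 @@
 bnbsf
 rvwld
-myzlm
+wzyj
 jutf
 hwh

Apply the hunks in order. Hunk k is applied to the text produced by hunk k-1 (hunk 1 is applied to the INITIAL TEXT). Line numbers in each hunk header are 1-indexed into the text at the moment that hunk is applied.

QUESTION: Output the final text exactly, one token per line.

Hunk 1: at line 2 remove [rvwd,gev] add [vmxt] -> 7 lines: hhx oduv mcqlt vmxt xmlcl lurl frhq
Hunk 2: at line 1 remove [mcqlt] add [jutf,hwh,yal] -> 9 lines: hhx oduv jutf hwh yal vmxt xmlcl lurl frhq
Hunk 3: at line 1 remove [oduv] add [bnbsf,rvwld,myzlm] -> 11 lines: hhx bnbsf rvwld myzlm jutf hwh yal vmxt xmlcl lurl frhq
Hunk 4: at line 2 remove [myzlm] add [wzyj] -> 11 lines: hhx bnbsf rvwld wzyj jutf hwh yal vmxt xmlcl lurl frhq

Answer: hhx
bnbsf
rvwld
wzyj
jutf
hwh
yal
vmxt
xmlcl
lurl
frhq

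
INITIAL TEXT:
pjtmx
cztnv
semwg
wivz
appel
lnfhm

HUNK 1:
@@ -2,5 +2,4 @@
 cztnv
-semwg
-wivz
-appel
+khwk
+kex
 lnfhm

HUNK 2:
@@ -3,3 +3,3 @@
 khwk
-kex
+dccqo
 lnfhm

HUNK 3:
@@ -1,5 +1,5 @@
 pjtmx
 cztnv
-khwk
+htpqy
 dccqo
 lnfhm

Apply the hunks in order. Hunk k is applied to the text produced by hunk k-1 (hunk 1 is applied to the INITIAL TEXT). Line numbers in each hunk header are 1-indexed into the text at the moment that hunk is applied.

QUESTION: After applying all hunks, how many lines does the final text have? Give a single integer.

Answer: 5

Derivation:
Hunk 1: at line 2 remove [semwg,wivz,appel] add [khwk,kex] -> 5 lines: pjtmx cztnv khwk kex lnfhm
Hunk 2: at line 3 remove [kex] add [dccqo] -> 5 lines: pjtmx cztnv khwk dccqo lnfhm
Hunk 3: at line 1 remove [khwk] add [htpqy] -> 5 lines: pjtmx cztnv htpqy dccqo lnfhm
Final line count: 5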